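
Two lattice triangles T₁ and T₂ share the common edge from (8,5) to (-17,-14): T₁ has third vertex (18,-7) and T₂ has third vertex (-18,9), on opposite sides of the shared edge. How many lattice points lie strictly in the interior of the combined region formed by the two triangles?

The union is the simple quadrilateral with vertices (8,5), (18,-7), (-17,-14), (-18,9) in order.
The shoelace formula gives twice the area as |[8·(-7) − 18·5] + [18·(-14) − (-17)·(-7)] + [(-17)·9 − (-18)·(-14)] + [(-18)·5 − 8·9]| = 1084, so the area is 542.
Along each edge there are gcd(|Δx|,|Δy|)+1 lattice points, so counting each shared vertex once the boundary has gcd(10,12) + gcd(35,7) + gcd(1,23) + gcd(26,4) = 2+7+1+2 = 12.
By Pick's theorem I = A − B/2 + 1 = 542 − 12/2 + 1 = 537.

537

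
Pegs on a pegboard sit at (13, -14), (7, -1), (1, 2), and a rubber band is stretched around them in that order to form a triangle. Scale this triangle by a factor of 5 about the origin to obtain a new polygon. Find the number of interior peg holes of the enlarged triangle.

By the shoelace formula, twice the signed area is |(13·(-1) − 7·(-14)) + (7·2 − 1·(-1)) + (1·(-14) − 13·2)| = 60, so the area is 30.
The number of boundary lattice points is Σ gcd(|Δx|,|Δy|) = gcd(6,13) + gcd(6,3) + gcd(12,16) = 1+3+4 = 8.
Scaling by 5 multiplies the area by 5² = 25 (so the new area is 750) and multiplies the boundary lattice-point count by 5, giving 40.
By Pick's theorem, the interior count of the dilated polygon is 750 − 40/2 + 1 = 731.

731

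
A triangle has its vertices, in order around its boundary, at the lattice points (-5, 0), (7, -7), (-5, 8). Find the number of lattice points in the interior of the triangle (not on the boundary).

The shoelace formula gives twice the area as |[(-5)·(-7) − 7·0] + [7·8 − (-5)·(-7)] + [(-5)·0 − (-5)·8]| = 96, so the area is 48.
Along each edge there are gcd(|Δx|,|Δy|)+1 lattice points, so counting each shared vertex once the boundary has gcd(12,7) + gcd(12,15) + gcd(0,8) = 1+3+8 = 12.
By Pick's theorem A = I + B/2 − 1, so I = 48 − 12/2 + 1 = 43.

43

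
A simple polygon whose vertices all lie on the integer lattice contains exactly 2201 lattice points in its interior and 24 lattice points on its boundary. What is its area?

2212

By Pick's theorem, A = I + B/2 − 1 = 2201 + 24/2 − 1 = 2212.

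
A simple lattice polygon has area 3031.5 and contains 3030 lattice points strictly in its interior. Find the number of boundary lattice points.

5

Pick's theorem gives A = I + B/2 − 1, so B = 2(A − I + 1) = 2(3031.5 − 3030 + 1) = 5.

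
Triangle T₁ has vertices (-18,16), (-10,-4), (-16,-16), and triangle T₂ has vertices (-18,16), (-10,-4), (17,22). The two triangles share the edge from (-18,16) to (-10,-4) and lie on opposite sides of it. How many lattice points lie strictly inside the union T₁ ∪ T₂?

478

The union is the simple quadrilateral with vertices (-18,16), (-16,-16), (-10,-4), (17,22) in order.
By the shoelace formula, twice the signed area is |((-18)·(-16) − (-16)·16) + ((-16)·(-4) − (-10)·(-16)) + ((-10)·22 − 17·(-4)) + (17·16 − (-18)·22)| = 964, so the area is 482.
Summing gcd(|Δx|,|Δy|) over the edges gives the boundary count: gcd(2,32) + gcd(6,12) + gcd(27,26) + gcd(35,6) = 2+6+1+1 = 10.
By Pick's theorem I = A − B/2 + 1 = 482 − 10/2 + 1 = 478.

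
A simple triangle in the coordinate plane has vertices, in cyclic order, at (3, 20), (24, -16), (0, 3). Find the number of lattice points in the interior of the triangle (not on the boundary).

By the shoelace formula, twice the signed area is |[3·(-16) − 24·20] + [24·3 − 0·(-16)] + [0·20 − 3·3]| = 465, so the area is 232.5.
The number of boundary lattice points is Σ gcd(|Δx|,|Δy|) = gcd(21,36) + gcd(24,19) + gcd(3,17) = 3+1+1 = 5.
Pick's theorem gives I = A − B/2 + 1 = 232.5 − 5/2 + 1 = 231.

231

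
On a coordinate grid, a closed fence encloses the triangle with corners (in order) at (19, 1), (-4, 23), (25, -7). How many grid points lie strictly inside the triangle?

The shoelace formula gives twice the area as |(19·23 − (-4)·1) + ((-4)·(-7) − 25·23) + (25·1 − 19·(-7))| = 52, so the area is 26.
Summing gcd(|Δx|,|Δy|) over the edges gives the boundary count: gcd(23,22) + gcd(29,30) + gcd(6,8) = 1+1+2 = 4.
Pick's theorem gives I = A − B/2 + 1 = 26 − 4/2 + 1 = 25.

25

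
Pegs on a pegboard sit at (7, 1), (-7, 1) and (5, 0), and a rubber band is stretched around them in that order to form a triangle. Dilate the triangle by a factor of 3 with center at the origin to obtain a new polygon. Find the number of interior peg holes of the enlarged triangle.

40

Using the shoelace formula, 2A = |[7·1 − (-7)·1] + [(-7)·0 − 5·1] + [5·1 − 7·0]| = 14, so the area is 7.
Along each edge there are gcd(|Δx|,|Δy|)+1 lattice points, so counting each shared vertex once the boundary has gcd(14,0) + gcd(12,1) + gcd(2,1) = 14+1+1 = 16.
Scaling by 3 multiplies the area by 3² = 9 (so the new area is 63) and multiplies the boundary lattice-point count by 3, giving 48.
By Pick's theorem, the interior count of the dilated polygon is 63 − 48/2 + 1 = 40.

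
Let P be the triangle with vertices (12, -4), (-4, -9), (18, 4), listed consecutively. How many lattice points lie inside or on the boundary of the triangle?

By the shoelace formula, twice the signed area is |[12·(-9) − (-4)·(-4)] + [(-4)·4 − 18·(-9)] + [18·(-4) − 12·4]| = 98, so the area is 49.
Summing gcd(|Δx|,|Δy|) over the edges gives the boundary count: gcd(16,5) + gcd(22,13) + gcd(6,8) = 1+1+2 = 4.
Pick's theorem gives I = A − B/2 + 1 = 49 − 4/2 + 1 = 48, so the closed region contains I + B = 48 + 4 = 52 lattice points.

52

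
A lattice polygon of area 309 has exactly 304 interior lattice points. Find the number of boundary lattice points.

12

Pick's theorem gives A = I + B/2 − 1, so B = 2(A − I + 1) = 2(309 − 304 + 1) = 12.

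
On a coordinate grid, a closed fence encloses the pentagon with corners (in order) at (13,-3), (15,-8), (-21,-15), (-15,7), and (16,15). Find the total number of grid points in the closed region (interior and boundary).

Using the shoelace formula, 2A = |[13·(-8) − 15·(-3)] + [15·(-15) − (-21)·(-8)] + [(-21)·7 − (-15)·(-15)] + [(-15)·15 − 16·7] + [16·(-3) − 13·15]| = 1404, so the area is 702.
Summing gcd(|Δx|,|Δy|) over the edges gives the boundary count: gcd(2,5) + gcd(36,7) + gcd(6,22) + gcd(31,8) + gcd(3,18) = 1+1+2+1+3 = 8.
Pick's theorem gives I = A − B/2 + 1 = 702 − 8/2 + 1 = 699, so the closed region contains I + B = 699 + 8 = 707 lattice points.

707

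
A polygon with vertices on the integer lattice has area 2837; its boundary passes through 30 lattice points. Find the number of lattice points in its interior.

Pick's theorem A = I + B/2 − 1 rearranges to I = A − B/2 + 1 = 2837 − 30/2 + 1 = 2823.

2823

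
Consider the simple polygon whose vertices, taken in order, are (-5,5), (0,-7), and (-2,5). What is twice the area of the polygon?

36

The shoelace formula gives twice the area as |((-5)·(-7) − 0·5) + (0·5 − (-2)·(-7)) + ((-2)·5 − (-5)·5)| = 36, so the area is 18.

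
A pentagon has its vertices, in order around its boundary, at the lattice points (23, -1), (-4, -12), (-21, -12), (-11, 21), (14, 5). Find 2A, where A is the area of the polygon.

1535

Using the shoelace formula, 2A = |(23·(-12) − (-4)·(-1)) + ((-4)·(-12) − (-21)·(-12)) + ((-21)·21 − (-11)·(-12)) + ((-11)·5 − 14·21) + (14·(-1) − 23·5)| = 1535, so the area is 767.5.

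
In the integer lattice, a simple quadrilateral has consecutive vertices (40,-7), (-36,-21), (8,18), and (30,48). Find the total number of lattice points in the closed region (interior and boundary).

1935

By the shoelace formula, twice the signed area is |(40·(-21) − (-36)·(-7)) + ((-36)·18 − 8·(-21)) + (8·48 − 30·18) + (30·(-7) − 40·48)| = 3858, so the area is 1929.
The number of boundary lattice points is Σ gcd(|Δx|,|Δy|) = gcd(76,14) + gcd(44,39) + gcd(22,30) + gcd(10,55) = 2+1+2+5 = 10.
Pick's theorem gives I = A − B/2 + 1 = 1929 − 10/2 + 1 = 1925, so the closed region contains I + B = 1925 + 10 = 1935 lattice points.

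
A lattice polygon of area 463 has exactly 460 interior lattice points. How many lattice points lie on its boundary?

8

Pick's theorem gives A = I + B/2 − 1, so B = 2(A − I + 1) = 2(463 − 460 + 1) = 8.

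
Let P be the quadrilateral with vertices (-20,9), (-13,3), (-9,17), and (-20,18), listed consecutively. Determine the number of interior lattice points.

105

By the shoelace formula, twice the signed area is |[(-20)·3 − (-13)·9] + [(-13)·17 − (-9)·3] + [(-9)·18 − (-20)·17] + [(-20)·9 − (-20)·18]| = 221, so the area is 110.5.
The number of boundary lattice points is Σ gcd(|Δx|,|Δy|) = gcd(7,6) + gcd(4,14) + gcd(11,1) + gcd(0,9) = 1+2+1+9 = 13.
By Pick's theorem A = I + B/2 − 1, so I = 110.5 − 13/2 + 1 = 105.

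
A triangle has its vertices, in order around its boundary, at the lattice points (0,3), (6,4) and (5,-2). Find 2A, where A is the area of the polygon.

Using the shoelace formula, 2A = |[0·4 − 6·3] + [6·(-2) − 5·4] + [5·3 − 0·(-2)]| = 35, so the area is 35/2.

35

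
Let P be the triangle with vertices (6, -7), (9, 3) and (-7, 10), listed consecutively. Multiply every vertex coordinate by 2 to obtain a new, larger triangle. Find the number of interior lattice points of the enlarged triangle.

Using the shoelace formula, 2A = |[6·3 − 9·(-7)] + [9·10 − (-7)·3] + [(-7)·(-7) − 6·10]| = 181, so the area is 90.5.
Summing gcd(|Δx|,|Δy|) over the edges gives the boundary count: gcd(3,10) + gcd(16,7) + gcd(13,17) = 1+1+1 = 3.
Scaling by 2 multiplies the area by 2² = 4 (so the new area is 362) and multiplies the boundary lattice-point count by 2, giving 6.
By Pick's theorem, the interior count of the dilated polygon is 362 − 6/2 + 1 = 360.

360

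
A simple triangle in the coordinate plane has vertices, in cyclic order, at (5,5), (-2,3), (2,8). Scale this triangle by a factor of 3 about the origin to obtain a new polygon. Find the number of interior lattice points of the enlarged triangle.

By the shoelace formula, twice the signed area is |[5·3 − (-2)·5] + [(-2)·8 − 2·3] + [2·5 − 5·8]| = 27, so the area is 27/2.
Summing gcd(|Δx|,|Δy|) over the edges gives the boundary count: gcd(7,2) + gcd(4,5) + gcd(3,3) = 1+1+3 = 5.
Scaling by 3 multiplies the area by 3² = 9 (so the new area is 121.5) and multiplies the boundary lattice-point count by 3, giving 15.
By Pick's theorem, the interior count of the dilated polygon is 121.5 − 15/2 + 1 = 115.

115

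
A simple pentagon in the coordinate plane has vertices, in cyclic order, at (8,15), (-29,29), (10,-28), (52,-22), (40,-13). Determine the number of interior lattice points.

1659

By the shoelace formula, twice the signed area is |(8·29 − (-29)·15) + ((-29)·(-28) − 10·29) + (10·(-22) − 52·(-28)) + (52·(-13) − 40·(-22)) + (40·15 − 8·(-13))| = 3333, so the area is 1666.5.
Along each edge there are gcd(|Δx|,|Δy|)+1 lattice points, so counting each shared vertex once the boundary has gcd(37,14) + gcd(39,57) + gcd(42,6) + gcd(12,9) + gcd(32,28) = 1+3+6+3+4 = 17.
Pick's theorem gives I = A − B/2 + 1 = 1666.5 − 17/2 + 1 = 1659.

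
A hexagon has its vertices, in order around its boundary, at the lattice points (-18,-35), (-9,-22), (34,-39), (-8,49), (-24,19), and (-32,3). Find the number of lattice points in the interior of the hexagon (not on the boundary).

The shoelace formula gives twice the area as |[(-18)·(-22) − (-9)·(-35)] + [(-9)·(-39) − 34·(-22)] + [34·49 − (-8)·(-39)] + [(-8)·19 − (-24)·49] + [(-24)·3 − (-32)·19] + [(-32)·(-35) − (-18)·3]| = 5268, so the area is 2634.
Along each edge there are gcd(|Δx|,|Δy|)+1 lattice points, so counting each shared vertex once the boundary has gcd(9,13) + gcd(43,17) + gcd(42,88) + gcd(16,30) + gcd(8,16) + gcd(14,38) = 1+1+2+2+8+2 = 16.
By Pick's theorem A = I + B/2 − 1, so I = 2634 − 16/2 + 1 = 2627.

2627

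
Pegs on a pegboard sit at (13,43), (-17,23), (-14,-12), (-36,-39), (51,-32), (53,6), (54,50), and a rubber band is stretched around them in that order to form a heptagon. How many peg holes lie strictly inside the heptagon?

5398

Using the shoelace formula, 2A = |[13·23 − (-17)·43] + [(-17)·(-12) − (-14)·23] + [(-14)·(-39) − (-36)·(-12)] + [(-36)·(-32) − 51·(-39)] + [51·6 − 53·(-32)] + [53·50 − 54·6] + [54·43 − 13·50]| = 10811, so the area is 10811/2.
The number of boundary lattice points is Σ gcd(|Δx|,|Δy|) = gcd(30,20) + gcd(3,35) + gcd(22,27) + gcd(87,7) + gcd(2,38) + gcd(1,44) + gcd(41,7) = 10+1+1+1+2+1+1 = 17.
By Pick's theorem A = I + B/2 − 1, so I = 10811/2 − 17/2 + 1 = 5398.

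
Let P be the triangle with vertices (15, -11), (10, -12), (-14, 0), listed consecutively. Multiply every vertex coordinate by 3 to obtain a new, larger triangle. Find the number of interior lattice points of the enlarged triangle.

Using the shoelace formula, 2A = |[15·(-12) − 10·(-11)] + [10·0 − (-14)·(-12)] + [(-14)·(-11) − 15·0]| = 84, so the area is 42.
The number of boundary lattice points is Σ gcd(|Δx|,|Δy|) = gcd(5,1) + gcd(24,12) + gcd(29,11) = 1+12+1 = 14.
Scaling by 3 multiplies the area by 3² = 9 (so the new area is 378) and multiplies the boundary lattice-point count by 3, giving 42.
By Pick's theorem, the interior count of the dilated polygon is 378 − 42/2 + 1 = 358.

358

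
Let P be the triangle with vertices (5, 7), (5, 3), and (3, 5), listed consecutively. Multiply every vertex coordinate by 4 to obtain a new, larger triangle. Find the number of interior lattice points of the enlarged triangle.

49

The shoelace formula gives twice the area as |[5·3 − 5·7] + [5·5 − 3·3] + [3·7 − 5·5]| = 8, so the area is 4.
Along each edge there are gcd(|Δx|,|Δy|)+1 lattice points, so counting each shared vertex once the boundary has gcd(0,4) + gcd(2,2) + gcd(2,2) = 4+2+2 = 8.
Scaling by 4 multiplies the area by 4² = 16 (so the new area is 64) and multiplies the boundary lattice-point count by 4, giving 32.
By Pick's theorem, the interior count of the dilated polygon is 64 − 32/2 + 1 = 49.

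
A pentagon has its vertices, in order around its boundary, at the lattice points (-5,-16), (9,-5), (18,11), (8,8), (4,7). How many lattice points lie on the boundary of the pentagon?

Along each edge there are gcd(|Δx|,|Δy|)+1 lattice points, so counting each shared vertex once the boundary has gcd(14,11) + gcd(9,16) + gcd(10,3) + gcd(4,1) + gcd(9,23) = 1+1+1+1+1 = 5.

5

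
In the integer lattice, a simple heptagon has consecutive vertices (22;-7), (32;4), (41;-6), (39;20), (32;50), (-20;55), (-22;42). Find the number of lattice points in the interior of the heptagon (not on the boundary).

2337

Using the shoelace formula, 2A = |(22·4 − 32·(-7)) + (32·(-6) − 41·4) + (41·20 − 39·(-6)) + (39·50 − 32·20) + (32·55 − (-20)·50) + ((-20)·42 − (-22)·55) + ((-22)·(-7) − 22·42)| = 4680, so the area is 2340.
The number of boundary lattice points is Σ gcd(|Δx|,|Δy|) = gcd(10,11) + gcd(9,10) + gcd(2,26) + gcd(7,30) + gcd(52,5) + gcd(2,13) + gcd(44,49) = 1+1+2+1+1+1+1 = 8.
Pick's theorem gives I = A − B/2 + 1 = 2340 − 8/2 + 1 = 2337.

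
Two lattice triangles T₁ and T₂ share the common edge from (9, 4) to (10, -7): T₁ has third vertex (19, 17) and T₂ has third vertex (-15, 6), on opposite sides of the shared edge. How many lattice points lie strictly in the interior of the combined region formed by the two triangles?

The union is the simple quadrilateral with vertices (9, 4), (19, 17), (10, -7), (-15, 6) in order.
Using the shoelace formula, 2A = |[9·17 − 19·4] + [19·(-7) − 10·17] + [10·6 − (-15)·(-7)] + [(-15)·4 − 9·6]| = 385, so the area is 385/2.
The number of boundary lattice points is Σ gcd(|Δx|,|Δy|) = gcd(10,13) + gcd(9,24) + gcd(25,13) + gcd(24,2) = 1+3+1+2 = 7.
By Pick's theorem I = A − B/2 + 1 = 385/2 − 7/2 + 1 = 190.

190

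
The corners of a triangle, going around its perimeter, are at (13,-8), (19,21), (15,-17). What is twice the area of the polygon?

Using the shoelace formula, 2A = |(13·21 − 19·(-8)) + (19·(-17) − 15·21) + (15·(-8) − 13·(-17))| = 112, so the area is 56.

112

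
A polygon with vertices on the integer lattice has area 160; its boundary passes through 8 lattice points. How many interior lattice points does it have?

157

Pick's theorem A = I + B/2 − 1 rearranges to I = A − B/2 + 1 = 160 − 8/2 + 1 = 157.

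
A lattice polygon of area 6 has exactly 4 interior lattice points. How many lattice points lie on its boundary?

Pick's theorem gives A = I + B/2 − 1, so B = 2(A − I + 1) = 2(6 − 4 + 1) = 6.

6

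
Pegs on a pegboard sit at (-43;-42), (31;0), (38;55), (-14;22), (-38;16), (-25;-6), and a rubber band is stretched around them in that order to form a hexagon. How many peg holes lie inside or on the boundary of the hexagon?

3338

By the shoelace formula, twice the signed area is |((-43)·0 − 31·(-42)) + (31·55 − 38·0) + (38·22 − (-14)·55) + ((-14)·16 − (-38)·22) + ((-38)·(-6) − (-25)·16) + ((-25)·(-42) − (-43)·(-6))| = 6645, so the area is 3322.5.
Summing gcd(|Δx|,|Δy|) over the edges gives the boundary count: gcd(74,42) + gcd(7,55) + gcd(52,33) + gcd(24,6) + gcd(13,22) + gcd(18,36) = 2+1+1+6+1+18 = 29.
Pick's theorem gives I = A − B/2 + 1 = 3322.5 − 29/2 + 1 = 3309, so the closed region contains I + B = 3309 + 29 = 3338 lattice points.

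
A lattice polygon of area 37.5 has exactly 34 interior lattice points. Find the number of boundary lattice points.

Pick's theorem gives A = I + B/2 − 1, so B = 2(A − I + 1) = 2(37.5 − 34 + 1) = 9.

9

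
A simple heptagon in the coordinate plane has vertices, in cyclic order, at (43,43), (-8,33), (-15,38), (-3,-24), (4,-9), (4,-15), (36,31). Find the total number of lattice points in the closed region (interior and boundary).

The shoelace formula gives twice the area as |(43·33 − (-8)·43) + ((-8)·38 − (-15)·33) + ((-15)·(-24) − (-3)·38) + ((-3)·(-9) − 4·(-24)) + (4·(-15) − 4·(-9)) + (4·31 − 36·(-15)) + (36·43 − 43·31)| = 3406, so the area is 1703.
Along each edge there are gcd(|Δx|,|Δy|)+1 lattice points, so counting each shared vertex once the boundary has gcd(51,10) + gcd(7,5) + gcd(12,62) + gcd(7,15) + gcd(0,6) + gcd(32,46) + gcd(7,12) = 1+1+2+1+6+2+1 = 14.
Pick's theorem gives I = A − B/2 + 1 = 1703 − 14/2 + 1 = 1697, so the closed region contains I + B = 1697 + 14 = 1711 lattice points.

1711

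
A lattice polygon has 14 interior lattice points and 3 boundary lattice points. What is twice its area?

29

By Pick's theorem, A = I + B/2 − 1 = 14 + 3/2 − 1 = 29/2.
Hence 2A = 29.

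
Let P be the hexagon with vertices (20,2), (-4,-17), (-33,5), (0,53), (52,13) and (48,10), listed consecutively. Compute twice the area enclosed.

Using the shoelace formula, 2A = |(20·(-17) − (-4)·2) + ((-4)·5 − (-33)·(-17)) + ((-33)·53 − 0·5) + (0·13 − 52·53) + (52·10 − 48·13) + (48·2 − 20·10)| = 5626, so the area is 2813.

5626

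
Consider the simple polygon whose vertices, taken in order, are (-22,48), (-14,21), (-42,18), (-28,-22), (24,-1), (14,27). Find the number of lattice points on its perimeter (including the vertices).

Summing gcd(|Δx|,|Δy|) over the edges gives the boundary count: gcd(8,27) + gcd(28,3) + gcd(14,40) + gcd(52,21) + gcd(10,28) + gcd(36,21) = 1+1+2+1+2+3 = 10.

10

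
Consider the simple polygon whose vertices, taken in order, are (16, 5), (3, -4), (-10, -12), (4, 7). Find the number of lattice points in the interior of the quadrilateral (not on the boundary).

By the shoelace formula, twice the signed area is |(16·(-4) − 3·5) + (3·(-12) − (-10)·(-4)) + ((-10)·7 − 4·(-12)) + (4·5 − 16·7)| = 269, so the area is 269/2.
The number of boundary lattice points is Σ gcd(|Δx|,|Δy|) = gcd(13,9) + gcd(13,8) + gcd(14,19) + gcd(12,2) = 1+1+1+2 = 5.
By Pick's theorem A = I + B/2 − 1, so I = 269/2 − 5/2 + 1 = 133.

133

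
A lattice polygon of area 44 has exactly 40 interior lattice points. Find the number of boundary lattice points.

10

Pick's theorem gives A = I + B/2 − 1, so B = 2(A − I + 1) = 2(44 − 40 + 1) = 10.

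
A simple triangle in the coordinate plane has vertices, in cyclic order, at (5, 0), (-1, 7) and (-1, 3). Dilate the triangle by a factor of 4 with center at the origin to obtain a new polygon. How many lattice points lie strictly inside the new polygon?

The shoelace formula gives twice the area as |(5·7 − (-1)·0) + ((-1)·3 − (-1)·7) + ((-1)·0 − 5·3)| = 24, so the area is 12.
Summing gcd(|Δx|,|Δy|) over the edges gives the boundary count: gcd(6,7) + gcd(0,4) + gcd(6,3) = 1+4+3 = 8.
Scaling by 4 multiplies the area by 4² = 16 (so the new area is 192) and multiplies the boundary lattice-point count by 4, giving 32.
By Pick's theorem, the interior count of the dilated polygon is 192 − 32/2 + 1 = 177.

177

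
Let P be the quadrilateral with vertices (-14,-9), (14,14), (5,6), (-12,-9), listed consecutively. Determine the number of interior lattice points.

22

By the shoelace formula, twice the signed area is |((-14)·14 − 14·(-9)) + (14·6 − 5·14) + (5·(-9) − (-12)·6) + ((-12)·(-9) − (-14)·(-9))| = 47, so the area is 47/2.
Summing gcd(|Δx|,|Δy|) over the edges gives the boundary count: gcd(28,23) + gcd(9,8) + gcd(17,15) + gcd(2,0) = 1+1+1+2 = 5.
Pick's theorem gives I = A − B/2 + 1 = 47/2 − 5/2 + 1 = 22.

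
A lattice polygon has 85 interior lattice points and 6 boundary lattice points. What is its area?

By Pick's theorem, A = I + B/2 − 1 = 85 + 6/2 − 1 = 87.

87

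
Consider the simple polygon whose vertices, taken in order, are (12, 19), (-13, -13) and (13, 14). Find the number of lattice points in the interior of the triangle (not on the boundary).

The shoelace formula gives twice the area as |(12·(-13) − (-13)·19) + ((-13)·14 − 13·(-13)) + (13·19 − 12·14)| = 157, so the area is 78.5.
The number of boundary lattice points is Σ gcd(|Δx|,|Δy|) = gcd(25,32) + gcd(26,27) + gcd(1,5) = 1+1+1 = 3.
Pick's theorem gives I = A − B/2 + 1 = 78.5 − 3/2 + 1 = 78.

78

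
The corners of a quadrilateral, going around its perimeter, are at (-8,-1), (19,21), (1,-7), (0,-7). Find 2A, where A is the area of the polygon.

Using the shoelace formula, 2A = |((-8)·21 − 19·(-1)) + (19·(-7) − 1·21) + (1·(-7) − 0·(-7)) + (0·(-1) − (-8)·(-7))| = 366, so the area is 183.

366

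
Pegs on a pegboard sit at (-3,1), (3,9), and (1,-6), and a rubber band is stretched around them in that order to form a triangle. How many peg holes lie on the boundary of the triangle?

Summing gcd(|Δx|,|Δy|) over the edges gives the boundary count: gcd(6,8) + gcd(2,15) + gcd(4,7) = 2+1+1 = 4.

4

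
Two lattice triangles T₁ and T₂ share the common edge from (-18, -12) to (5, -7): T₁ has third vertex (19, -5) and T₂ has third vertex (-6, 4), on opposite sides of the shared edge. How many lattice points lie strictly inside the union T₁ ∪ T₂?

The union is the simple quadrilateral with vertices (-18, -12), (19, -5), (5, -7), (-6, 4) in order.
By the shoelace formula, twice the signed area is |[(-18)·(-5) − 19·(-12)] + [19·(-7) − 5·(-5)] + [5·4 − (-6)·(-7)] + [(-6)·(-12) − (-18)·4]| = 332, so the area is 166.
Along each edge there are gcd(|Δx|,|Δy|)+1 lattice points, so counting each shared vertex once the boundary has gcd(37,7) + gcd(14,2) + gcd(11,11) + gcd(12,16) = 1+2+11+4 = 18.
By Pick's theorem I = A − B/2 + 1 = 166 − 18/2 + 1 = 158.

158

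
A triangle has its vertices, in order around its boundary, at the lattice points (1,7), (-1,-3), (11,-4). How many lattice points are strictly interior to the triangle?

By the shoelace formula, twice the signed area is |[1·(-3) − (-1)·7] + [(-1)·(-4) − 11·(-3)] + [11·7 − 1·(-4)]| = 122, so the area is 61.
Summing gcd(|Δx|,|Δy|) over the edges gives the boundary count: gcd(2,10) + gcd(12,1) + gcd(10,11) = 2+1+1 = 4.
Pick's theorem gives I = A − B/2 + 1 = 61 − 4/2 + 1 = 60.

60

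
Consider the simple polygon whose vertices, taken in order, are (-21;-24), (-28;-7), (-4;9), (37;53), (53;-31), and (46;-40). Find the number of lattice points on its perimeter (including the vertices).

16

Along each edge there are gcd(|Δx|,|Δy|)+1 lattice points, so counting each shared vertex once the boundary has gcd(7,17) + gcd(24,16) + gcd(41,44) + gcd(16,84) + gcd(7,9) + gcd(67,16) = 1+8+1+4+1+1 = 16.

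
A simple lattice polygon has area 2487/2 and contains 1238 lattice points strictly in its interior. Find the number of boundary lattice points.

13

Pick's theorem gives A = I + B/2 − 1, so B = 2(A − I + 1) = 2(2487/2 − 1238 + 1) = 13.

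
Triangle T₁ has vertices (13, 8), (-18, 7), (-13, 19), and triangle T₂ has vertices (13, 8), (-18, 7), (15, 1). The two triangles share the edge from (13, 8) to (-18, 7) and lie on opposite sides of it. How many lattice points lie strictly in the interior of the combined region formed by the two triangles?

291

The union is the simple quadrilateral with vertices (13, 8), (-13, 19), (-18, 7), (15, 1) in order.
The shoelace formula gives twice the area as |(13·19 − (-13)·8) + ((-13)·7 − (-18)·19) + ((-18)·1 − 15·7) + (15·8 − 13·1)| = 586, so the area is 293.
The number of boundary lattice points is Σ gcd(|Δx|,|Δy|) = gcd(26,11) + gcd(5,12) + gcd(33,6) + gcd(2,7) = 1+1+3+1 = 6.
By Pick's theorem I = A − B/2 + 1 = 293 − 6/2 + 1 = 291.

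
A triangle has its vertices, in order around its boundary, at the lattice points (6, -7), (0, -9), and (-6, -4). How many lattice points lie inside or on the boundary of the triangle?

25

The shoelace formula gives twice the area as |(6·(-9) − 0·(-7)) + (0·(-4) − (-6)·(-9)) + ((-6)·(-7) − 6·(-4))| = 42, so the area is 21.
Summing gcd(|Δx|,|Δy|) over the edges gives the boundary count: gcd(6,2) + gcd(6,5) + gcd(12,3) = 2+1+3 = 6.
Pick's theorem gives I = A − B/2 + 1 = 21 − 6/2 + 1 = 19, so the closed region contains I + B = 19 + 6 = 25 lattice points.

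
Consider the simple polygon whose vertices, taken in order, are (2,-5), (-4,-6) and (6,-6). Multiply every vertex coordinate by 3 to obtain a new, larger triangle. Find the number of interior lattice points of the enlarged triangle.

28

Using the shoelace formula, 2A = |[2·(-6) − (-4)·(-5)] + [(-4)·(-6) − 6·(-6)] + [6·(-5) − 2·(-6)]| = 10, so the area is 5.
Summing gcd(|Δx|,|Δy|) over the edges gives the boundary count: gcd(6,1) + gcd(10,0) + gcd(4,1) = 1+10+1 = 12.
Scaling by 3 multiplies the area by 3² = 9 (so the new area is 45) and multiplies the boundary lattice-point count by 3, giving 36.
By Pick's theorem, the interior count of the dilated polygon is 45 − 36/2 + 1 = 28.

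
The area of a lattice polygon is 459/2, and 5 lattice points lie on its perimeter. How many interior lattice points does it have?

Pick's theorem A = I + B/2 − 1 rearranges to I = A − B/2 + 1 = 459/2 − 5/2 + 1 = 228.

228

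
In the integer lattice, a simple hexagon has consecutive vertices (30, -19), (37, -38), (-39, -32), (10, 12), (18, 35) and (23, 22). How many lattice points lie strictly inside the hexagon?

2309

The shoelace formula gives twice the area as |(30·(-38) − 37·(-19)) + (37·(-32) − (-39)·(-38)) + ((-39)·12 − 10·(-32)) + (10·35 − 18·12) + (18·22 − 23·35) + (23·(-19) − 30·22)| = 4623, so the area is 2311.5.
Along each edge there are gcd(|Δx|,|Δy|)+1 lattice points, so counting each shared vertex once the boundary has gcd(7,19) + gcd(76,6) + gcd(49,44) + gcd(8,23) + gcd(5,13) + gcd(7,41) = 1+2+1+1+1+1 = 7.
By Pick's theorem A = I + B/2 − 1, so I = 2311.5 − 7/2 + 1 = 2309.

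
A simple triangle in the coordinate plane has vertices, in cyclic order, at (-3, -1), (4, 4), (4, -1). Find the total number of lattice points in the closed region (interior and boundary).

25

Using the shoelace formula, 2A = |((-3)·4 − 4·(-1)) + (4·(-1) − 4·4) + (4·(-1) − (-3)·(-1))| = 35, so the area is 35/2.
Along each edge there are gcd(|Δx|,|Δy|)+1 lattice points, so counting each shared vertex once the boundary has gcd(7,5) + gcd(0,5) + gcd(7,0) = 1+5+7 = 13.
Pick's theorem gives I = A − B/2 + 1 = 35/2 − 13/2 + 1 = 12, so the closed region contains I + B = 12 + 13 = 25 lattice points.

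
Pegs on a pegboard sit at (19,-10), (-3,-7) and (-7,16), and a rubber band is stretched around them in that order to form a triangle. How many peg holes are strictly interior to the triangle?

234

By the shoelace formula, twice the signed area is |(19·(-7) − (-3)·(-10)) + ((-3)·16 − (-7)·(-7)) + ((-7)·(-10) − 19·16)| = 494, so the area is 247.
Along each edge there are gcd(|Δx|,|Δy|)+1 lattice points, so counting each shared vertex once the boundary has gcd(22,3) + gcd(4,23) + gcd(26,26) = 1+1+26 = 28.
By Pick's theorem A = I + B/2 − 1, so I = 247 − 28/2 + 1 = 234.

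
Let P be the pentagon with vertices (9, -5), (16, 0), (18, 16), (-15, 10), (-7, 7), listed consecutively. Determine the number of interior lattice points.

Using the shoelace formula, 2A = |[9·0 − 16·(-5)] + [16·16 − 18·0] + [18·10 − (-15)·16] + [(-15)·7 − (-7)·10] + [(-7)·(-5) − 9·7]| = 693, so the area is 693/2.
The number of boundary lattice points is Σ gcd(|Δx|,|Δy|) = gcd(7,5) + gcd(2,16) + gcd(33,6) + gcd(8,3) + gcd(16,12) = 1+2+3+1+4 = 11.
By Pick's theorem A = I + B/2 − 1, so I = 693/2 − 11/2 + 1 = 342.

342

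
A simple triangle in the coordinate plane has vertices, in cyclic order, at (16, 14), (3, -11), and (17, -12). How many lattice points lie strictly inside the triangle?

By the shoelace formula, twice the signed area is |(16·(-11) − 3·14) + (3·(-12) − 17·(-11)) + (17·14 − 16·(-12))| = 363, so the area is 181.5.
The number of boundary lattice points is Σ gcd(|Δx|,|Δy|) = gcd(13,25) + gcd(14,1) + gcd(1,26) = 1+1+1 = 3.
Pick's theorem gives I = A − B/2 + 1 = 181.5 − 3/2 + 1 = 181.

181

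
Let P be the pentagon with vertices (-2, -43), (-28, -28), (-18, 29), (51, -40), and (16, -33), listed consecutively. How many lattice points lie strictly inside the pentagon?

Using the shoelace formula, 2A = |((-2)·(-28) − (-28)·(-43)) + ((-28)·29 − (-18)·(-28)) + ((-18)·(-40) − 51·29) + (51·(-33) − 16·(-40)) + (16·(-43) − (-2)·(-33))| = 5020, so the area is 2510.
The number of boundary lattice points is Σ gcd(|Δx|,|Δy|) = gcd(26,15) + gcd(10,57) + gcd(69,69) + gcd(35,7) + gcd(18,10) = 1+1+69+7+2 = 80.
Pick's theorem gives I = A − B/2 + 1 = 2510 − 80/2 + 1 = 2471.

2471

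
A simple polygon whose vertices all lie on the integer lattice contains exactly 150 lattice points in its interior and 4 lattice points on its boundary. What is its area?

151

By Pick's theorem, A = I + B/2 − 1 = 150 + 4/2 − 1 = 151.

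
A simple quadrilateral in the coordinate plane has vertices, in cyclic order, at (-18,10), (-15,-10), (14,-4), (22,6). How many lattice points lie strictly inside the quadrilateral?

512

By the shoelace formula, twice the signed area is |[(-18)·(-10) − (-15)·10] + [(-15)·(-4) − 14·(-10)] + [14·6 − 22·(-4)] + [22·10 − (-18)·6]| = 1030, so the area is 515.
Along each edge there are gcd(|Δx|,|Δy|)+1 lattice points, so counting each shared vertex once the boundary has gcd(3,20) + gcd(29,6) + gcd(8,10) + gcd(40,4) = 1+1+2+4 = 8.
Pick's theorem gives I = A − B/2 + 1 = 515 − 8/2 + 1 = 512.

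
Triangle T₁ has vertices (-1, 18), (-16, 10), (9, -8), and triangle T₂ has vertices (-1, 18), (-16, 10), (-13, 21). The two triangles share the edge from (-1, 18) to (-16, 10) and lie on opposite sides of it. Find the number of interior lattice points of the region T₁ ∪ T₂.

The union is the simple quadrilateral with vertices (-1, 18), (9, -8), (-16, 10), (-13, 21) in order.
Using the shoelace formula, 2A = |[(-1)·(-8) − 9·18] + [9·10 − (-16)·(-8)] + [(-16)·21 − (-13)·10] + [(-13)·18 − (-1)·21]| = 611, so the area is 305.5.
Along each edge there are gcd(|Δx|,|Δy|)+1 lattice points, so counting each shared vertex once the boundary has gcd(10,26) + gcd(25,18) + gcd(3,11) + gcd(12,3) = 2+1+1+3 = 7.
By Pick's theorem I = A − B/2 + 1 = 305.5 − 7/2 + 1 = 303.

303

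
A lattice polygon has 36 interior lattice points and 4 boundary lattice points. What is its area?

37

Pick's theorem states A = I + B/2 − 1, so A = 36 + 4/2 − 1 = 37.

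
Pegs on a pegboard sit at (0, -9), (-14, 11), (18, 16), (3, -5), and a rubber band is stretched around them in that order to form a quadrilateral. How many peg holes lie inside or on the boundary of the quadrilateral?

361

Using the shoelace formula, 2A = |[0·11 − (-14)·(-9)] + [(-14)·16 − 18·11] + [18·(-5) − 3·16] + [3·(-9) − 0·(-5)]| = 713, so the area is 356.5.
Along each edge there are gcd(|Δx|,|Δy|)+1 lattice points, so counting each shared vertex once the boundary has gcd(14,20) + gcd(32,5) + gcd(15,21) + gcd(3,4) = 2+1+3+1 = 7.
Pick's theorem gives I = A − B/2 + 1 = 356.5 − 7/2 + 1 = 354, so the closed region contains I + B = 354 + 7 = 361 lattice points.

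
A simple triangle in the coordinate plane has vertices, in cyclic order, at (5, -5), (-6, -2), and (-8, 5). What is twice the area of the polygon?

By the shoelace formula, twice the signed area is |(5·(-2) − (-6)·(-5)) + ((-6)·5 − (-8)·(-2)) + ((-8)·(-5) − 5·5)| = 71, so the area is 35.5.

71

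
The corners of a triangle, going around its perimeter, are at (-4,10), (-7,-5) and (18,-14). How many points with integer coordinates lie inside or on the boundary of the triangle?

By the shoelace formula, twice the signed area is |[(-4)·(-5) − (-7)·10] + [(-7)·(-14) − 18·(-5)] + [18·10 − (-4)·(-14)]| = 402, so the area is 201.
Along each edge there are gcd(|Δx|,|Δy|)+1 lattice points, so counting each shared vertex once the boundary has gcd(3,15) + gcd(25,9) + gcd(22,24) = 3+1+2 = 6.
Pick's theorem gives I = A − B/2 + 1 = 201 − 6/2 + 1 = 199, so the closed region contains I + B = 199 + 6 = 205 lattice points.

205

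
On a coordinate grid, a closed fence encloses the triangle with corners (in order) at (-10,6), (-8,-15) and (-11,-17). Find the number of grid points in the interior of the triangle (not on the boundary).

Using the shoelace formula, 2A = |[(-10)·(-15) − (-8)·6] + [(-8)·(-17) − (-11)·(-15)] + [(-11)·6 − (-10)·(-17)]| = 67, so the area is 33.5.
The number of boundary lattice points is Σ gcd(|Δx|,|Δy|) = gcd(2,21) + gcd(3,2) + gcd(1,23) = 1+1+1 = 3.
By Pick's theorem A = I + B/2 − 1, so I = 33.5 − 3/2 + 1 = 33.

33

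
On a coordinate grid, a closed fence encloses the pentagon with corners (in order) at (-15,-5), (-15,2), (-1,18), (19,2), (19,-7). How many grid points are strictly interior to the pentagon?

533

Using the shoelace formula, 2A = |((-15)·2 − (-15)·(-5)) + ((-15)·18 − (-1)·2) + ((-1)·2 − 19·18) + (19·(-7) − 19·2) + (19·(-5) − (-15)·(-7))| = 1088, so the area is 544.
Summing gcd(|Δx|,|Δy|) over the edges gives the boundary count: gcd(0,7) + gcd(14,16) + gcd(20,16) + gcd(0,9) + gcd(34,2) = 7+2+4+9+2 = 24.
Pick's theorem gives I = A − B/2 + 1 = 544 − 24/2 + 1 = 533.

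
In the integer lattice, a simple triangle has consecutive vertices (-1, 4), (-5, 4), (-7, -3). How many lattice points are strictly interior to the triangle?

12

Using the shoelace formula, 2A = |((-1)·4 − (-5)·4) + ((-5)·(-3) − (-7)·4) + ((-7)·4 − (-1)·(-3))| = 28, so the area is 14.
The number of boundary lattice points is Σ gcd(|Δx|,|Δy|) = gcd(4,0) + gcd(2,7) + gcd(6,7) = 4+1+1 = 6.
By Pick's theorem A = I + B/2 − 1, so I = 14 − 6/2 + 1 = 12.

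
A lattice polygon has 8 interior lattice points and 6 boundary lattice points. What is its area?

Pick's theorem states A = I + B/2 − 1, so A = 8 + 6/2 − 1 = 10.

10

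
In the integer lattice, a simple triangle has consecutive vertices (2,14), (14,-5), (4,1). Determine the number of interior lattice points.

By the shoelace formula, twice the signed area is |[2·(-5) − 14·14] + [14·1 − 4·(-5)] + [4·14 − 2·1]| = 118, so the area is 59.
Along each edge there are gcd(|Δx|,|Δy|)+1 lattice points, so counting each shared vertex once the boundary has gcd(12,19) + gcd(10,6) + gcd(2,13) = 1+2+1 = 4.
Pick's theorem gives I = A − B/2 + 1 = 59 − 4/2 + 1 = 58.

58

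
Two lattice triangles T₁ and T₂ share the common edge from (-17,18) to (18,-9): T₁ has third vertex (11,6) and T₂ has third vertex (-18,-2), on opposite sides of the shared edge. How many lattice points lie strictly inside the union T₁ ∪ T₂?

529

The union is the simple quadrilateral with vertices (-17,18), (11,6), (18,-9), (-18,-2) in order.
The shoelace formula gives twice the area as |((-17)·6 − 11·18) + (11·(-9) − 18·6) + (18·(-2) − (-18)·(-9)) + ((-18)·18 − (-17)·(-2))| = 1063, so the area is 1063/2.
The number of boundary lattice points is Σ gcd(|Δx|,|Δy|) = gcd(28,12) + gcd(7,15) + gcd(36,7) + gcd(1,20) = 4+1+1+1 = 7.
By Pick's theorem I = A − B/2 + 1 = 1063/2 − 7/2 + 1 = 529.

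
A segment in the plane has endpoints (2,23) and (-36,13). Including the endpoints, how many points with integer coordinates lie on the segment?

The number of lattice points on a segment between lattice points is gcd(|Δx|,|Δy|) + 1 = gcd(38,10) + 1 = 2 + 1 = 3.

3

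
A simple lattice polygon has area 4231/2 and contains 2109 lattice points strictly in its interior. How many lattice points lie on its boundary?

15

Pick's theorem gives A = I + B/2 − 1, so B = 2(A − I + 1) = 2(4231/2 − 2109 + 1) = 15.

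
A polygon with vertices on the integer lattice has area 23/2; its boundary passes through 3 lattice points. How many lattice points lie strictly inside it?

11

Pick's theorem A = I + B/2 − 1 rearranges to I = A − B/2 + 1 = 23/2 − 3/2 + 1 = 11.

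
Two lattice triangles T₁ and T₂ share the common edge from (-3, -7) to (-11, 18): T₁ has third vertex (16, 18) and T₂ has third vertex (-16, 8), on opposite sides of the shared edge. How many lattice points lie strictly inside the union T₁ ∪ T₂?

The union is the simple quadrilateral with vertices (-3, -7), (16, 18), (-11, 18), (-16, 8) in order.
By the shoelace formula, twice the signed area is |[(-3)·18 − 16·(-7)] + [16·18 − (-11)·18] + [(-11)·8 − (-16)·18] + [(-16)·(-7) − (-3)·8]| = 880, so the area is 440.
The number of boundary lattice points is Σ gcd(|Δx|,|Δy|) = gcd(19,25) + gcd(27,0) + gcd(5,10) + gcd(13,15) = 1+27+5+1 = 34.
By Pick's theorem I = A − B/2 + 1 = 440 − 34/2 + 1 = 424.

424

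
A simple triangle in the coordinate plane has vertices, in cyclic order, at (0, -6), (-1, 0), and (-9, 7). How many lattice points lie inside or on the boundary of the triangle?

23

The shoelace formula gives twice the area as |[0·0 − (-1)·(-6)] + [(-1)·7 − (-9)·0] + [(-9)·(-6) − 0·7]| = 41, so the area is 20.5.
Summing gcd(|Δx|,|Δy|) over the edges gives the boundary count: gcd(1,6) + gcd(8,7) + gcd(9,13) = 1+1+1 = 3.
Pick's theorem gives I = A − B/2 + 1 = 20.5 − 3/2 + 1 = 20, so the closed region contains I + B = 20 + 3 = 23 lattice points.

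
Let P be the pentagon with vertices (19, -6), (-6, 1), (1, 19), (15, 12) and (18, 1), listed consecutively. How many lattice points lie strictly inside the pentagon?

362

Using the shoelace formula, 2A = |[19·1 − (-6)·(-6)] + [(-6)·19 − 1·1] + [1·12 − 15·19] + [15·1 − 18·12] + [18·(-6) − 19·1]| = 733, so the area is 733/2.
The number of boundary lattice points is Σ gcd(|Δx|,|Δy|) = gcd(25,7) + gcd(7,18) + gcd(14,7) + gcd(3,11) + gcd(1,7) = 1+1+7+1+1 = 11.
Pick's theorem gives I = A − B/2 + 1 = 733/2 − 11/2 + 1 = 362.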